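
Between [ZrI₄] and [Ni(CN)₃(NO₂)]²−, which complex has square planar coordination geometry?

[Ni(CN)₃(NO₂)]²−

For [ZrI₄]: Summing ligand charges against the 0 overall charge gives an oxidation state of +4 for zirconium. Group 4 minus oxidation state 4 gives a d⁰ configuration. A d⁰ ion has no crystal-field stabilisation preference between square planar and tetrahedral, so four ligands adopt the sterically favoured tetrahedral geometry. → tetrahedral.
For [Ni(CN)₃(NO₂)]²−: Each cyanide is −1; each nitro (N-bound nitrite) is −1; balancing the −2 overall charge requires Ni(II). Nickel is a group-10 element; Ni(II) is therefore d⁸. Cyanide and nitro (N-bound nitrite) are strong-field ligands (high in the spectrochemical series). A 3d d⁸ ion with strong-field ligands gains enough CFSE to favour square planar over tetrahedral. → square planar.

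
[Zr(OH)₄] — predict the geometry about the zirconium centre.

Ligand charges: each hydroxide is −1. With an overall charge of 0 the zirconium centre must be in the +4 oxidation state.
Zr sits in group 4, so the d-electron count is 4 − 4 = 0.
Coordination number: 4.
A d⁰ ion has no crystal-field stabilisation preference between square planar and tetrahedral, so four ligands adopt the sterically favoured tetrahedral geometry.

tetrahedral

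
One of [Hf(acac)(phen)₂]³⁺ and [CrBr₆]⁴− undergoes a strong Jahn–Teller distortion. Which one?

[Hf(acac)(phen)₂]³⁺: Summing ligand charges against the +3 overall charge gives an oxidation state of +4 for hafnium. Group 4 minus oxidation state 4 gives a d⁰ configuration. The d⁰ configuration leaves the e_g set evenly filled (or empty) — no strong Jahn–Teller driving force.
[CrBr₆]⁴−: Each bromide is −1; balancing the −4 overall charge requires Cr(II). Chromium is a group-6 element; Cr(II) is therefore d⁴. Bromide is a weak-field ligand for a first-row metal, so the complex is high-spin. The t₂g³e_g¹ (high-spin) configuration has an unevenly filled e_g set; the Jahn–Teller theorem predicts a tetragonal distortion (typically axial elongation) to lift the degeneracy.

[CrBr₆]⁴−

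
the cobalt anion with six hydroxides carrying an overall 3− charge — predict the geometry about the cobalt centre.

octahedral

Ligand charges: each hydroxide is −1. With an overall charge of −3 the cobalt centre must be in the +3 oxidation state.
Group 9 minus oxidation state 3 gives a d⁶ configuration.
With 6 monodentate ligands the coordination number is 6.
Six donors around a single metal centre give an octahedral coordination sphere.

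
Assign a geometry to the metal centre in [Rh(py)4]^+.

Pyridine is neutral; balancing the +1 overall charge requires Rh(I).
Rhodium is a group-9 element; Rh(I) is therefore d⁸.
With 4 monodentate ligands the coordination number is 4.
A 4d d⁸ ion has a large crystal-field splitting; square planar leaves the high-energy d_{x²−y²} orbital empty and maximises CFSE.

square planar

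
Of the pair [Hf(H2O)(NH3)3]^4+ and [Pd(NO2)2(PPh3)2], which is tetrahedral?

For [Hf(H2O)(NH3)3]^4+: Water is neutral; ammonia is neutral; balancing the +4 overall charge requires Hf(IV). Hf sits in group 4, so the d-electron count is 4 − 4 = 0. A d⁰ ion has no crystal-field stabilisation preference between square planar and tetrahedral, so four ligands adopt the sterically favoured tetrahedral geometry. → tetrahedral.
For [Pd(NO2)2(PPh3)2]: Each nitro (N-bound nitrite) is −1; triphenylphosphine is neutral; balancing the 0 overall charge requires Pd(II). Palladium is a group-10 element; Pd(II) is therefore d⁸. A 4d d⁸ ion has a large crystal-field splitting; square planar leaves the high-energy d_{x²−y²} orbital empty and maximises CFSE. → square planar.

[Hf(H2O)(NH3)3]^4+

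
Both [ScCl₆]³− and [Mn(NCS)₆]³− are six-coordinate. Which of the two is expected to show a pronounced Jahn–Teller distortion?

[ScCl₆]³−: Ligand charges: each chloride is −1. With an overall charge of −3 the scandium centre must be in the +3 oxidation state. Group 3 minus oxidation state 3 gives a d⁰ configuration. The d⁰ configuration leaves the e_g set evenly filled (or empty) — no strong Jahn–Teller driving force.
[Mn(NCS)₆]³−: Summing ligand charges against the −3 overall charge gives an oxidation state of +3 for manganese. Mn sits in group 7, so the d-electron count is 7 − 3 = 4. Isothiocyanate is a weak-field ligand for a first-row metal, so the complex is high-spin. The t₂g³e_g¹ (high-spin) configuration has an unevenly filled e_g set; the Jahn–Teller theorem predicts a tetragonal distortion (typically axial elongation) to lift the degeneracy.

[Mn(NCS)₆]³−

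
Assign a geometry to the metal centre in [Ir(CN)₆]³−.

Summing ligand charges against the −3 overall charge gives an oxidation state of +3 for iridium.
Group 9 minus oxidation state 3 gives a d⁶ configuration.
Coordination number: 6.
Six donors around a single metal centre give an octahedral coordination sphere.

octahedral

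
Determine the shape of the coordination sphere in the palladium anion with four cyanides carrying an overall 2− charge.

Ligand charges: each cyanide is −1. With an overall charge of −2 the palladium centre must be in the +2 oxidation state.
Pd sits in group 10, so the d-electron count is 10 − 2 = 8.
Coordination number: 4.
A 4d d⁸ ion has a large crystal-field splitting; square planar leaves the high-energy d_{x²−y²} orbital empty and maximises CFSE.

square planar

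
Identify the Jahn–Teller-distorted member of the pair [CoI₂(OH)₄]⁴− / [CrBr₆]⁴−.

[CrBr₆]⁴−

[CoI₂(OH)₄]⁴−: Ligand charges: each iodide is −1; each hydroxide is −1. With an overall charge of −4 the cobalt centre must be in the +2 oxidation state. Group 9 minus oxidation state 2 gives a d⁷ configuration. Hydroxide and iodide are weak-field ligands for a first-row metal, so the complex is high-spin. The d⁷ configuration leaves the e_g set evenly filled (or empty) — no strong Jahn–Teller driving force.
[CrBr₆]⁴−: Ligand charges: each bromide is −1. With an overall charge of −4 the chromium centre must be in the +2 oxidation state. Cr sits in group 6, so the d-electron count is 6 − 2 = 4. Bromide is a weak-field ligand for a first-row metal, so the complex is high-spin. The t₂g³e_g¹ (high-spin) configuration has an unevenly filled e_g set; the Jahn–Teller theorem predicts a tetragonal distortion (typically axial elongation) to lift the degeneracy.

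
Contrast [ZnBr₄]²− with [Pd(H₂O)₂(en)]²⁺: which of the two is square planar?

For [ZnBr₄]²−: Ligand charges: each bromide is −1. With an overall charge of −2 the zinc centre must be in the +2 oxidation state. Zn sits in group 12, so the d-electron count is 12 − 2 = 10. A d¹⁰ ion has no crystal-field stabilisation preference between square planar and tetrahedral, so four ligands adopt the sterically favoured tetrahedral geometry. → tetrahedral.
For [Pd(H₂O)₂(en)]²⁺: Summing ligand charges against the +2 overall charge gives an oxidation state of +2 for palladium. Pd sits in group 10, so the d-electron count is 10 − 2 = 8. A 4d d⁸ ion has a large crystal-field splitting; square planar leaves the high-energy d_{x²−y²} orbital empty and maximises CFSE. → square planar.

[Pd(H₂O)₂(en)]²⁺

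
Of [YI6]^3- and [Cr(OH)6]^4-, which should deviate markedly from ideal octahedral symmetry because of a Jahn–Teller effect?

[Cr(OH)6]^4-

[YI6]^3-: Each iodide is −1; balancing the −3 overall charge requires Y(III). Y sits in group 3, so the d-electron count is 3 − 3 = 0. The d⁰ configuration leaves the e_g set evenly filled (or empty) — no strong Jahn–Teller driving force.
[Cr(OH)6]^4-: Summing ligand charges against the −4 overall charge gives an oxidation state of +2 for chromium. Chromium is a group-6 element; Cr(II) is therefore d⁴. Hydroxide is a weak-field ligand for a first-row metal, so the complex is high-spin. The t₂g³e_g¹ (high-spin) configuration has an unevenly filled e_g set; the Jahn–Teller theorem predicts a tetragonal distortion (typically axial elongation) to lift the degeneracy.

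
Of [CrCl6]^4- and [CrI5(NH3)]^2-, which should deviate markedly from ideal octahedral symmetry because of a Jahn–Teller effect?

[CrCl6]^4-: Summing ligand charges against the −4 overall charge gives an oxidation state of +2 for chromium. Cr sits in group 6, so the d-electron count is 6 − 2 = 4. Chloride is a weak-field ligand for a first-row metal, so the complex is high-spin. The t₂g³e_g¹ (high-spin) configuration has an unevenly filled e_g set; the Jahn–Teller theorem predicts a tetragonal distortion (typically axial elongation) to lift the degeneracy.
[CrI5(NH3)]^2-: Ligand charges: each iodide is −1; ammonia is neutral. With an overall charge of −2 the chromium centre must be in the +3 oxidation state. Cr sits in group 6, so the d-electron count is 6 − 3 = 3. The d³ configuration leaves the e_g set evenly filled (or empty) — no strong Jahn–Teller driving force.

[CrCl6]^4-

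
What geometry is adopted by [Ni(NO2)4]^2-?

square planar

Ligand charges: each nitro (N-bound nitrite) is −1. With an overall charge of −2 the nickel centre must be in the +2 oxidation state.
Ni sits in group 10, so the d-electron count is 10 − 2 = 8.
With 4 monodentate ligands the coordination number is 4.
Nitro (N-bound nitrite) is a strong-field ligand (high in the spectrochemical series).
A 3d d⁸ ion with strong-field ligands gains enough CFSE to favour square planar over tetrahedral.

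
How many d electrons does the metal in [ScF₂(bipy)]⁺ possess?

Ligand charges: each fluoride is −1; 2,2′-bipyridine is neutral. With an overall charge of +1 the scandium centre must be in the +3 oxidation state.
Group 3 minus oxidation state 3 gives a d⁰ configuration.

d0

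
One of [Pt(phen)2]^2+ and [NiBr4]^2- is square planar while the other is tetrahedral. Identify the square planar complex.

[Pt(phen)2]^2+

For [Pt(phen)2]^2+: Ligand charges: 1,10-phenanthroline is neutral. With an overall charge of +2 the platinum centre must be in the +2 oxidation state. Group 10 minus oxidation state 2 gives a d⁸ configuration. A 5d d⁸ ion has a large crystal-field splitting; square planar leaves the high-energy d_{x²−y²} orbital empty and maximises CFSE. → square planar.
For [NiBr4]^2-: Summing ligand charges against the −2 overall charge gives an oxidation state of +2 for nickel. Nickel is a group-10 element; Ni(II) is therefore d⁸. Bromide is a weak-field ligand. With weak-field ligands the CFSE gain from square planar is small, so a 3d d⁸ ion takes the sterically preferred tetrahedral geometry. → tetrahedral.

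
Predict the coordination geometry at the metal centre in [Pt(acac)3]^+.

octahedral

Each acetylacetonate is −1; balancing the +1 overall charge requires Pt(IV).
Group 10 minus oxidation state 4 gives a d⁶ configuration.
Counting donor atoms: 3×acetylacetonate (bidentate) → 6 donors. Coordination number = 6.
Six donors around a single metal centre give an octahedral coordination sphere.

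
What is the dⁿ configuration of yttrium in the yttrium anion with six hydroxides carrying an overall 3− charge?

d0

Summing ligand charges against the −3 overall charge gives an oxidation state of +3 for yttrium.
Yttrium is a group-3 element; Y(III) is therefore d⁰.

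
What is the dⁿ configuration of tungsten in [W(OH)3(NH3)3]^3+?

Summing ligand charges against the +3 overall charge gives an oxidation state of +6 for tungsten.
W sits in group 6, so the d-electron count is 6 − 6 = 0.

d0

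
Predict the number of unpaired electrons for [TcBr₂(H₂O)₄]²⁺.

Each bromide is −1; water is neutral; balancing the +2 overall charge requires Tc(IV).
Technetium is a group-7 element; Tc(IV) is therefore d³.
In an octahedral field the d³ configuration is t₂g³e_g⁰ (only one arrangement possible), giving 3 unpaired electrons.

3 unpaired electrons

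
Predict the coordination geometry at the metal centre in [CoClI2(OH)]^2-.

Summing ligand charges against the −2 overall charge gives an oxidation state of +2 for cobalt.
Co sits in group 9, so the d-electron count is 9 − 2 = 7.
Coordination number: 4.
Chloride, hydroxide, and iodide are weak-field ligands.
For a high-spin 3d d⁷ ion with weak-field ligands the small Δₜ gives little square-planar CFSE advantage, so four ligands adopt the sterically favoured tetrahedral geometry.

tetrahedral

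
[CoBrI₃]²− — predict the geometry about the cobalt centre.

tetrahedral

Each bromide is −1; each iodide is −1; balancing the −2 overall charge requires Co(II).
Co sits in group 9, so the d-electron count is 9 − 2 = 7.
With 4 monodentate ligands the coordination number is 4.
Bromide and iodide are weak-field ligands.
For a high-spin 3d d⁷ ion with weak-field ligands the small Δₜ gives little square-planar CFSE advantage, so four ligands adopt the sterically favoured tetrahedral geometry.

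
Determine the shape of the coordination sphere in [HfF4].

tetrahedral

Ligand charges: each fluoride is −1. With an overall charge of 0 the hafnium centre must be in the +4 oxidation state.
Hf sits in group 4, so the d-electron count is 4 − 4 = 0.
With 4 monodentate ligands the coordination number is 4.
A d⁰ ion has no crystal-field stabilisation preference between square planar and tetrahedral, so four ligands adopt the sterically favoured tetrahedral geometry.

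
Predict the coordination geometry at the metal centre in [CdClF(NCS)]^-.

Summing ligand charges against the −1 overall charge gives an oxidation state of +2 for cadmium.
Cd sits in group 12, so the d-electron count is 12 − 2 = 10.
Coordination number: 3.
Three ligands around a d¹⁰ centre minimise repulsion in a trigonal-planar arrangement.

trigonal planar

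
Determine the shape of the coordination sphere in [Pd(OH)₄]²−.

square planar

Summing ligand charges against the −2 overall charge gives an oxidation state of +2 for palladium.
Pd sits in group 10, so the d-electron count is 10 − 2 = 8.
With 4 monodentate ligands the coordination number is 4.
A 4d d⁸ ion has a large crystal-field splitting; square planar leaves the high-energy d_{x²−y²} orbital empty and maximises CFSE.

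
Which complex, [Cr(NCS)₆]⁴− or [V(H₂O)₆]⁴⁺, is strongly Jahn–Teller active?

[Cr(NCS)₆]⁴−: Summing ligand charges against the −4 overall charge gives an oxidation state of +2 for chromium. Chromium is a group-6 element; Cr(II) is therefore d⁴. Isothiocyanate is a weak-field ligand for a first-row metal, so the complex is high-spin. The t₂g³e_g¹ (high-spin) configuration has an unevenly filled e_g set; the Jahn–Teller theorem predicts a tetragonal distortion (typically axial elongation) to lift the degeneracy.
[V(H₂O)₆]⁴⁺: Water is neutral; balancing the +4 overall charge requires V(IV). V sits in group 5, so the d-electron count is 5 − 4 = 1. The d¹ configuration leaves the e_g set evenly filled (or empty) — no strong Jahn–Teller driving force.

[Cr(NCS)₆]⁴−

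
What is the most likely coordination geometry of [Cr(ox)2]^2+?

Each oxalate is −2; balancing the +2 overall charge requires Cr(VI).
Chromium is a group-6 element; Cr(VI) is therefore d⁰.
Counting donor atoms: 2×oxalate (bidentate) → 4 donors. Coordination number = 4.
A d⁰ ion has no crystal-field stabilisation preference between square planar and tetrahedral, so four ligands adopt the sterically favoured tetrahedral geometry.

tetrahedral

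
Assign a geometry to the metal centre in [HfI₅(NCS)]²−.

Each iodide is −1; each isothiocyanate is −1; balancing the −2 overall charge requires Hf(IV).
Group 4 minus oxidation state 4 gives a d⁰ configuration.
Coordination number: 6.
Six donors around a single metal centre give an octahedral coordination sphere.

octahedral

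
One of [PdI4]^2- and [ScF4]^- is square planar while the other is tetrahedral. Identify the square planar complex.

[PdI4]^2-

For [PdI4]^2-: Summing ligand charges against the −2 overall charge gives an oxidation state of +2 for palladium. Group 10 minus oxidation state 2 gives a d⁸ configuration. A 4d d⁸ ion has a large crystal-field splitting; square planar leaves the high-energy d_{x²−y²} orbital empty and maximises CFSE. → square planar.
For [ScF4]^-: Ligand charges: each fluoride is −1. With an overall charge of −1 the scandium centre must be in the +3 oxidation state. Scandium is a group-3 element; Sc(III) is therefore d⁰. A d⁰ ion has no crystal-field stabilisation preference between square planar and tetrahedral, so four ligands adopt the sterically favoured tetrahedral geometry. → tetrahedral.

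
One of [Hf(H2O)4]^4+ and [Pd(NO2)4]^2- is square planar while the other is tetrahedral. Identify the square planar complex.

For [Hf(H2O)4]^4+: Ligand charges: water is neutral. With an overall charge of +4 the hafnium centre must be in the +4 oxidation state. Group 4 minus oxidation state 4 gives a d⁰ configuration. A d⁰ ion has no crystal-field stabilisation preference between square planar and tetrahedral, so four ligands adopt the sterically favoured tetrahedral geometry. → tetrahedral.
For [Pd(NO2)4]^2-: Ligand charges: each nitro (N-bound nitrite) is −1. With an overall charge of −2 the palladium centre must be in the +2 oxidation state. Pd sits in group 10, so the d-electron count is 10 − 2 = 8. A 4d d⁸ ion has a large crystal-field splitting; square planar leaves the high-energy d_{x²−y²} orbital empty and maximises CFSE. → square planar.

[Pd(NO2)4]^2-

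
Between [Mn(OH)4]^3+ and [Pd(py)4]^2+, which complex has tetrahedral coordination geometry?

For [Mn(OH)4]^3+: Ligand charges: each hydroxide is −1. With an overall charge of +3 the manganese centre must be in the +7 oxidation state. Group 7 minus oxidation state 7 gives a d⁰ configuration. A d⁰ ion has no crystal-field stabilisation preference between square planar and tetrahedral, so four ligands adopt the sterically favoured tetrahedral geometry. → tetrahedral.
For [Pd(py)4]^2+: Ligand charges: pyridine is neutral. With an overall charge of +2 the palladium centre must be in the +2 oxidation state. Pd sits in group 10, so the d-electron count is 10 − 2 = 8. A 4d d⁸ ion has a large crystal-field splitting; square planar leaves the high-energy d_{x²−y²} orbital empty and maximises CFSE. → square planar.

[Mn(OH)4]^3+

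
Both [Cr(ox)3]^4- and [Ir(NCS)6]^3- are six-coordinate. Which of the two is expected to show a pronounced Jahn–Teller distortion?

[Cr(ox)3]^4-: Summing ligand charges against the −4 overall charge gives an oxidation state of +2 for chromium. Chromium is a group-6 element; Cr(II) is therefore d⁴. Oxalate is a weak-field ligand for a first-row metal, so the complex is high-spin. The t₂g³e_g¹ (high-spin) configuration has an unevenly filled e_g set; the Jahn–Teller theorem predicts a tetragonal distortion (typically axial elongation) to lift the degeneracy.
[Ir(NCS)6]^3-: Each isothiocyanate is −1; balancing the −3 overall charge requires Ir(III). Iridium is a group-9 element; Ir(III) is therefore d⁶. A 5d ion has a large Δₒ and is invariably low-spin. The d⁶ configuration leaves the e_g set evenly filled (or empty) — no strong Jahn–Teller driving force.

[Cr(ox)3]^4-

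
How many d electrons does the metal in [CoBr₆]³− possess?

d⁶

Each bromide is −1; balancing the −3 overall charge requires Co(III).
Group 9 minus oxidation state 3 gives a d⁶ configuration.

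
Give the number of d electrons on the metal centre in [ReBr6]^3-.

Each bromide is −1; balancing the −3 overall charge requires Re(III).
Group 7 minus oxidation state 3 gives a d⁴ configuration.

d⁴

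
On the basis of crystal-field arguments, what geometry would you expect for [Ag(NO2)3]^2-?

Summing ligand charges against the −2 overall charge gives an oxidation state of +1 for silver.
Group 11 minus oxidation state 1 gives a d¹⁰ configuration.
With 3 monodentate ligands the coordination number is 3.
Three ligands around a d¹⁰ centre minimise repulsion in a trigonal-planar arrangement.

trigonal planar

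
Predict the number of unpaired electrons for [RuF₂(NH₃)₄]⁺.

1

Ligand charges: each fluoride is −1; ammonia is neutral. With an overall charge of +1 the ruthenium centre must be in the +3 oxidation state.
Group 8 minus oxidation state 3 gives a d⁵ configuration.
The spin state decides the count: a 4d ion has a large Δₒ and is invariably low-spin.
An octahedral low-spin d⁵ ion is t₂g⁵e_g⁰, giving 1 unpaired electron.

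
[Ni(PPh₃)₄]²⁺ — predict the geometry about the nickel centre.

Triphenylphosphine is neutral; balancing the +2 overall charge requires Ni(II).
Ni sits in group 10, so the d-electron count is 10 − 2 = 8.
Coordination number: 4.
Triphenylphosphine is a strong-field ligand (high in the spectrochemical series).
A 3d d⁸ ion with strong-field ligands gains enough CFSE to favour square planar over tetrahedral.

square planar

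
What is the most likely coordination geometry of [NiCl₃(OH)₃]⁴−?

Ligand charges: each chloride is −1; each hydroxide is −1. With an overall charge of −4 the nickel centre must be in the +2 oxidation state.
Nickel is a group-10 element; Ni(II) is therefore d⁸.
With 6 monodentate ligands the coordination number is 6.
Six donors around a single metal centre give an octahedral coordination sphere.

octahedral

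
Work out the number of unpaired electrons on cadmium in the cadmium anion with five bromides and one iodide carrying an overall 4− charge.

Ligand charges: each bromide is −1; each iodide is −1. With an overall charge of −4 the cadmium centre must be in the +2 oxidation state.
Cadmium is a group-12 element; Cd(II) is therefore d¹⁰.
In an octahedral field the d¹⁰ configuration is t₂g⁶e_g⁴, giving 0 unpaired electrons.

0 unpaired electrons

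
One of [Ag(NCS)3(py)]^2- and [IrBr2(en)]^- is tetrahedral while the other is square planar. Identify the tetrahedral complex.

[Ag(NCS)3(py)]^2-

For [Ag(NCS)3(py)]^2-: Summing ligand charges against the −2 overall charge gives an oxidation state of +1 for silver. Silver is a group-11 element; Ag(I) is therefore d¹⁰. A d¹⁰ ion has no crystal-field stabilisation preference between square planar and tetrahedral, so four ligands adopt the sterically favoured tetrahedral geometry. → tetrahedral.
For [IrBr2(en)]^-: Ligand charges: each bromide is −1; ethylenediamine is neutral. With an overall charge of −1 the iridium centre must be in the +1 oxidation state. Iridium is a group-9 element; Ir(I) is therefore d⁸. A 5d d⁸ ion has a large crystal-field splitting; square planar leaves the high-energy d_{x²−y²} orbital empty and maximises CFSE. → square planar.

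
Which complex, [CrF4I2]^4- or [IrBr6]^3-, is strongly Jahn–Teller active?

[CrF4I2]^4-: Summing ligand charges against the −4 overall charge gives an oxidation state of +2 for chromium. Chromium is a group-6 element; Cr(II) is therefore d⁴. Fluoride and iodide are weak-field ligands for a first-row metal, so the complex is high-spin. The t₂g³e_g¹ (high-spin) configuration has an unevenly filled e_g set; the Jahn–Teller theorem predicts a tetragonal distortion (typically axial elongation) to lift the degeneracy.
[IrBr6]^3-: Each bromide is −1; balancing the −3 overall charge requires Ir(III). Group 9 minus oxidation state 3 gives a d⁶ configuration. A 5d ion has a large Δₒ and is invariably low-spin. The d⁶ configuration leaves the e_g set evenly filled (or empty) — no strong Jahn–Teller driving force.

[CrF4I2]^4-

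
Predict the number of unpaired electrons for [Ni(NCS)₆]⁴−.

Summing ligand charges against the −4 overall charge gives an oxidation state of +2 for nickel.
Ni sits in group 10, so the d-electron count is 10 − 2 = 8.
In an octahedral field the d⁸ configuration is t₂g⁶e_g² (only one arrangement possible), giving 2 unpaired electrons.

2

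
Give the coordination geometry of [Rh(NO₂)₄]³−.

square planar

Summing ligand charges against the −3 overall charge gives an oxidation state of +1 for rhodium.
Rh sits in group 9, so the d-electron count is 9 − 1 = 8.
Coordination number: 4.
A 4d d⁸ ion has a large crystal-field splitting; square planar leaves the high-energy d_{x²−y²} orbital empty and maximises CFSE.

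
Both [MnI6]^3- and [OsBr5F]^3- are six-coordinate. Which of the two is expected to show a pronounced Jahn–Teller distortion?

[MnI6]^3-: Ligand charges: each iodide is −1. With an overall charge of −3 the manganese centre must be in the +3 oxidation state. Group 7 minus oxidation state 3 gives a d⁴ configuration. Iodide is a weak-field ligand for a first-row metal, so the complex is high-spin. The t₂g³e_g¹ (high-spin) configuration has an unevenly filled e_g set; the Jahn–Teller theorem predicts a tetragonal distortion (typically axial elongation) to lift the degeneracy.
[OsBr5F]^3-: Ligand charges: each bromide is −1; each fluoride is −1. With an overall charge of −3 the osmium centre must be in the +3 oxidation state. Group 8 minus oxidation state 3 gives a d⁵ configuration. A 5d ion has a large Δₒ and is invariably low-spin. The d⁵ configuration leaves the e_g set evenly filled (or empty) — no strong Jahn–Teller driving force.

[MnI6]^3-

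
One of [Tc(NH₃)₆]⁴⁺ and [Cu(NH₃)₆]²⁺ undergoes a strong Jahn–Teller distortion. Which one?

[Cu(NH₃)₆]²⁺

[Tc(NH₃)₆]⁴⁺: Ligand charges: ammonia is neutral. With an overall charge of +4 the technetium centre must be in the +4 oxidation state. Technetium is a group-7 element; Tc(IV) is therefore d³. The d³ configuration leaves the e_g set evenly filled (or empty) — no strong Jahn–Teller driving force.
[Cu(NH₃)₆]²⁺: Ammonia is neutral; balancing the +2 overall charge requires Cu(II). Copper is a group-11 element; Cu(II) is therefore d⁹. The t₂g⁶e_g³ configuration has an unevenly filled e_g set; the Jahn–Teller theorem predicts a tetragonal distortion (typically axial elongation) to lift the degeneracy.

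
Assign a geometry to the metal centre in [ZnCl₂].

Each chloride is −1; balancing the 0 overall charge requires Zn(II).
Group 12 minus oxidation state 2 gives a d¹⁰ configuration.
With 2 monodentate ligands the coordination number is 2.
A d¹⁰ ion with only two ligands adopts a linear arrangement (sp hybridisation; no CFSE preference).

linear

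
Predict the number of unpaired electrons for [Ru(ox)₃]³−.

1 unpaired electron

Each oxalate is −2; balancing the −3 overall charge requires Ru(III).
Ru sits in group 8, so the d-electron count is 8 − 3 = 5.
Counting donor atoms: 3×oxalate (bidentate) → 6 donors. Coordination number = 6.
The spin state decides the count: a 4d ion has a large Δₒ and is invariably low-spin.
An octahedral low-spin d⁵ ion is t₂g⁵e_g⁰, giving 1 unpaired electron.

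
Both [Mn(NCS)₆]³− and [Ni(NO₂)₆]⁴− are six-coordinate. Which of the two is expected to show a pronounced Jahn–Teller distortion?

[Mn(NCS)₆]³−: Summing ligand charges against the −3 overall charge gives an oxidation state of +3 for manganese. Manganese is a group-7 element; Mn(III) is therefore d⁴. Isothiocyanate is a weak-field ligand for a first-row metal, so the complex is high-spin. The t₂g³e_g¹ (high-spin) configuration has an unevenly filled e_g set; the Jahn–Teller theorem predicts a tetragonal distortion (typically axial elongation) to lift the degeneracy.
[Ni(NO₂)₆]⁴−: Each nitro (N-bound nitrite) is −1; balancing the −4 overall charge requires Ni(II). Group 10 minus oxidation state 2 gives a d⁸ configuration. The d⁸ configuration leaves the e_g set evenly filled (or empty) — no strong Jahn–Teller driving force.

[Mn(NCS)₆]³−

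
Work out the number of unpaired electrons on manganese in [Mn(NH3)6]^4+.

Ammonia is neutral; balancing the +4 overall charge requires Mn(IV).
Group 7 minus oxidation state 4 gives a d³ configuration.
In an octahedral field the d³ configuration is t₂g³e_g⁰ (only one arrangement possible), giving 3 unpaired electrons.

3 unpaired electrons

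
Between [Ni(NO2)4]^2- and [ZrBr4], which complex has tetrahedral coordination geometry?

[ZrBr4]

For [Ni(NO2)4]^2-: Summing ligand charges against the −2 overall charge gives an oxidation state of +2 for nickel. Group 10 minus oxidation state 2 gives a d⁸ configuration. Nitro (N-bound nitrite) is a strong-field ligand (high in the spectrochemical series). A 3d d⁸ ion with strong-field ligands gains enough CFSE to favour square planar over tetrahedral. → square planar.
For [ZrBr4]: Summing ligand charges against the 0 overall charge gives an oxidation state of +4 for zirconium. Group 4 minus oxidation state 4 gives a d⁰ configuration. A d⁰ ion has no crystal-field stabilisation preference between square planar and tetrahedral, so four ligands adopt the sterically favoured tetrahedral geometry. → tetrahedral.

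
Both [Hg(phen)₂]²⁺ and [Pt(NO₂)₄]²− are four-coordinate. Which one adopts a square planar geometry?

For [Hg(phen)₂]²⁺: 1,10-phenanthroline is neutral; balancing the +2 overall charge requires Hg(II). Group 12 minus oxidation state 2 gives a d¹⁰ configuration. A d¹⁰ ion has no crystal-field stabilisation preference between square planar and tetrahedral, so four ligands adopt the sterically favoured tetrahedral geometry. → tetrahedral.
For [Pt(NO₂)₄]²−: Ligand charges: each nitro (N-bound nitrite) is −1. With an overall charge of −2 the platinum centre must be in the +2 oxidation state. Group 10 minus oxidation state 2 gives a d⁸ configuration. A 5d d⁸ ion has a large crystal-field splitting; square planar leaves the high-energy d_{x²−y²} orbital empty and maximises CFSE. → square planar.

[Pt(NO₂)₄]²−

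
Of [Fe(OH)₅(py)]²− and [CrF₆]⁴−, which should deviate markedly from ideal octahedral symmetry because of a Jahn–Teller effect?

[Fe(OH)₅(py)]²−: Each hydroxide is −1; pyridine is neutral; balancing the −2 overall charge requires Fe(III). Iron is a group-8 element; Fe(III) is therefore d⁵. Hydroxide is a weak-field ligand for a first-row metal, so the complex is high-spin. The d⁵ configuration leaves the e_g set evenly filled (or empty) — no strong Jahn–Teller driving force.
[CrF₆]⁴−: Summing ligand charges against the −4 overall charge gives an oxidation state of +2 for chromium. Chromium is a group-6 element; Cr(II) is therefore d⁴. Fluoride is a weak-field ligand for a first-row metal, so the complex is high-spin. The t₂g³e_g¹ (high-spin) configuration has an unevenly filled e_g set; the Jahn–Teller theorem predicts a tetragonal distortion (typically axial elongation) to lift the degeneracy.

[CrF₆]⁴−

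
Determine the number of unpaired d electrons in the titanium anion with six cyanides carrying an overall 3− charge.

1

Ligand charges: each cyanide is −1. With an overall charge of −3 the titanium centre must be in the +3 oxidation state.
Ti sits in group 4, so the d-electron count is 4 − 3 = 1.
In an octahedral field the d¹ configuration is t₂g¹e_g⁰ (only one arrangement possible), giving 1 unpaired electron.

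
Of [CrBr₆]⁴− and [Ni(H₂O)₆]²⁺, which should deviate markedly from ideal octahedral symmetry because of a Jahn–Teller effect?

[CrBr₆]⁴−

[CrBr₆]⁴−: Ligand charges: each bromide is −1. With an overall charge of −4 the chromium centre must be in the +2 oxidation state. Cr sits in group 6, so the d-electron count is 6 − 2 = 4. Bromide is a weak-field ligand for a first-row metal, so the complex is high-spin. The t₂g³e_g¹ (high-spin) configuration has an unevenly filled e_g set; the Jahn–Teller theorem predicts a tetragonal distortion (typically axial elongation) to lift the degeneracy.
[Ni(H₂O)₆]²⁺: Water is neutral; balancing the +2 overall charge requires Ni(II). Nickel is a group-10 element; Ni(II) is therefore d⁸. The d⁸ configuration leaves the e_g set evenly filled (or empty) — no strong Jahn–Teller driving force.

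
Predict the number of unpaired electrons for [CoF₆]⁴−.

Ligand charges: each fluoride is −1. With an overall charge of −4 the cobalt centre must be in the +2 oxidation state.
Co sits in group 9, so the d-electron count is 9 − 2 = 7.
The spin state decides the count: Fluoride is a weak-field ligand for a first-row metal, so the complex is high-spin.
An octahedral high-spin d⁷ ion is t₂g⁵e_g², giving 3 unpaired electrons.

3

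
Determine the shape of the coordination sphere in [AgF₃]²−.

trigonal planar

Summing ligand charges against the −2 overall charge gives an oxidation state of +1 for silver.
Group 11 minus oxidation state 1 gives a d¹⁰ configuration.
With 3 monodentate ligands the coordination number is 3.
Three ligands around a d¹⁰ centre minimise repulsion in a trigonal-planar arrangement.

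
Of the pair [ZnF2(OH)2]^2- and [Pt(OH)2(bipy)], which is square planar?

For [ZnF2(OH)2]^2-: Summing ligand charges against the −2 overall charge gives an oxidation state of +2 for zinc. Zn sits in group 12, so the d-electron count is 12 − 2 = 10. A d¹⁰ ion has no crystal-field stabilisation preference between square planar and tetrahedral, so four ligands adopt the sterically favoured tetrahedral geometry. → tetrahedral.
For [Pt(OH)2(bipy)]: Each hydroxide is −1; 2,2′-bipyridine is neutral; balancing the 0 overall charge requires Pt(II). Group 10 minus oxidation state 2 gives a d⁸ configuration. A 5d d⁸ ion has a large crystal-field splitting; square planar leaves the high-energy d_{x²−y²} orbital empty and maximises CFSE. → square planar.

[Pt(OH)2(bipy)]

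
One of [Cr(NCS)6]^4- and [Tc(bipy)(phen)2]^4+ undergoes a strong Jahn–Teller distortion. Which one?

[Cr(NCS)6]^4-

[Cr(NCS)6]^4-: Ligand charges: each isothiocyanate is −1. With an overall charge of −4 the chromium centre must be in the +2 oxidation state. Chromium is a group-6 element; Cr(II) is therefore d⁴. Isothiocyanate is a weak-field ligand for a first-row metal, so the complex is high-spin. The t₂g³e_g¹ (high-spin) configuration has an unevenly filled e_g set; the Jahn–Teller theorem predicts a tetragonal distortion (typically axial elongation) to lift the degeneracy.
[Tc(bipy)(phen)2]^4+: Ligand charges: 2,2′-bipyridine is neutral; 1,10-phenanthroline is neutral. With an overall charge of +4 the technetium centre must be in the +4 oxidation state. Group 7 minus oxidation state 4 gives a d³ configuration. The d³ configuration leaves the e_g set evenly filled (or empty) — no strong Jahn–Teller driving force.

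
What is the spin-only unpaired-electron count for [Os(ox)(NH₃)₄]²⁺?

Summing ligand charges against the +2 overall charge gives an oxidation state of +4 for osmium.
Group 8 minus oxidation state 4 gives a d⁴ configuration.
Counting donor atoms: 1×oxalate (bidentate) → 2 donors; 4×ammonia (monodentate) → 4 donors. Coordination number = 6.
The spin state decides the count: a 5d ion has a large Δₒ and is invariably low-spin.
An octahedral low-spin d⁴ ion is t₂g⁴e_g⁰, giving 2 unpaired electrons.

2 unpaired electrons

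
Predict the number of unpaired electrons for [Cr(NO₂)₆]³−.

Summing ligand charges against the −3 overall charge gives an oxidation state of +3 for chromium.
Group 6 minus oxidation state 3 gives a d³ configuration.
In an octahedral field the d³ configuration is t₂g³e_g⁰ (only one arrangement possible), giving 3 unpaired electrons.

3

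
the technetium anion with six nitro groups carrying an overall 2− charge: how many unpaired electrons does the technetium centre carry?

3

Each nitro (N-bound nitrite) is −1; balancing the −2 overall charge requires Tc(IV).
Technetium is a group-7 element; Tc(IV) is therefore d³.
In an octahedral field the d³ configuration is t₂g³e_g⁰ (only one arrangement possible), giving 3 unpaired electrons.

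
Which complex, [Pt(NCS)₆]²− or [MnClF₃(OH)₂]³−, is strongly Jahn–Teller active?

[MnClF₃(OH)₂]³−

[Pt(NCS)₆]²−: Ligand charges: each isothiocyanate is −1. With an overall charge of −2 the platinum centre must be in the +4 oxidation state. Pt sits in group 10, so the d-electron count is 10 − 4 = 6. A 5d ion has a large Δₒ and is invariably low-spin. The d⁶ configuration leaves the e_g set evenly filled (or empty) — no strong Jahn–Teller driving force.
[MnClF₃(OH)₂]³−: Summing ligand charges against the −3 overall charge gives an oxidation state of +3 for manganese. Group 7 minus oxidation state 3 gives a d⁴ configuration. Chloride, fluoride, and hydroxide are weak-field ligands for a first-row metal, so the complex is high-spin. The t₂g³e_g¹ (high-spin) configuration has an unevenly filled e_g set; the Jahn–Teller theorem predicts a tetragonal distortion (typically axial elongation) to lift the degeneracy.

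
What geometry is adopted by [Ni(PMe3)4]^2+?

Summing ligand charges against the +2 overall charge gives an oxidation state of +2 for nickel.
Group 10 minus oxidation state 2 gives a d⁸ configuration.
Coordination number: 4.
Trimethylphosphine is a strong-field ligand (high in the spectrochemical series).
A 3d d⁸ ion with strong-field ligands gains enough CFSE to favour square planar over tetrahedral.

square planar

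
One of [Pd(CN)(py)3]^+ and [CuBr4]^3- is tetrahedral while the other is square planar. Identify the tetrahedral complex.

[CuBr4]^3-

For [Pd(CN)(py)3]^+: Summing ligand charges against the +1 overall charge gives an oxidation state of +2 for palladium. Palladium is a group-10 element; Pd(II) is therefore d⁸. A 4d d⁸ ion has a large crystal-field splitting; square planar leaves the high-energy d_{x²−y²} orbital empty and maximises CFSE. → square planar.
For [CuBr4]^3-: Summing ligand charges against the −3 overall charge gives an oxidation state of +1 for copper. Copper is a group-11 element; Cu(I) is therefore d¹⁰. A d¹⁰ ion has no crystal-field stabilisation preference between square planar and tetrahedral, so four ligands adopt the sterically favoured tetrahedral geometry. → tetrahedral.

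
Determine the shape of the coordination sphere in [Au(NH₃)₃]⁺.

trigonal planar

Ligand charges: ammonia is neutral. With an overall charge of +1 the gold centre must be in the +1 oxidation state.
Gold is a group-11 element; Au(I) is therefore d¹⁰.
Coordination number: 3.
Three ligands around a d¹⁰ centre minimise repulsion in a trigonal-planar arrangement.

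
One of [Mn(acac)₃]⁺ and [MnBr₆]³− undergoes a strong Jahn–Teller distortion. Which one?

[Mn(acac)₃]⁺: Summing ligand charges against the +1 overall charge gives an oxidation state of +4 for manganese. Group 7 minus oxidation state 4 gives a d³ configuration. The d³ configuration leaves the e_g set evenly filled (or empty) — no strong Jahn–Teller driving force.
[MnBr₆]³−: Summing ligand charges against the −3 overall charge gives an oxidation state of +3 for manganese. Manganese is a group-7 element; Mn(III) is therefore d⁴. Bromide is a weak-field ligand for a first-row metal, so the complex is high-spin. The t₂g³e_g¹ (high-spin) configuration has an unevenly filled e_g set; the Jahn–Teller theorem predicts a tetragonal distortion (typically axial elongation) to lift the degeneracy.

[MnBr₆]³−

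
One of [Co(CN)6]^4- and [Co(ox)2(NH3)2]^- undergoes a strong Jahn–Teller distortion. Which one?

[Co(CN)6]^4-: Summing ligand charges against the −4 overall charge gives an oxidation state of +2 for cobalt. Co sits in group 9, so the d-electron count is 9 − 2 = 7. Cyanide is a strong-field ligand (high in the spectrochemical series) for a first-row metal, so the complex is low-spin. The t₂g⁶e_g¹ (low-spin) configuration has an unevenly filled e_g set; the Jahn–Teller theorem predicts a tetragonal distortion (typically axial elongation) to lift the degeneracy.
[Co(ox)2(NH3)2]^-: Ligand charges: each oxalate is −2; ammonia is neutral. With an overall charge of −1 the cobalt centre must be in the +3 oxidation state. Cobalt is a group-9 element; Co(III) is therefore d⁶. Co(III) has an exceptionally large octahedral splitting and is low-spin with essentially every ligand except fluoride. The d⁶ configuration leaves the e_g set evenly filled (or empty) — no strong Jahn–Teller driving force.

[Co(CN)6]^4-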